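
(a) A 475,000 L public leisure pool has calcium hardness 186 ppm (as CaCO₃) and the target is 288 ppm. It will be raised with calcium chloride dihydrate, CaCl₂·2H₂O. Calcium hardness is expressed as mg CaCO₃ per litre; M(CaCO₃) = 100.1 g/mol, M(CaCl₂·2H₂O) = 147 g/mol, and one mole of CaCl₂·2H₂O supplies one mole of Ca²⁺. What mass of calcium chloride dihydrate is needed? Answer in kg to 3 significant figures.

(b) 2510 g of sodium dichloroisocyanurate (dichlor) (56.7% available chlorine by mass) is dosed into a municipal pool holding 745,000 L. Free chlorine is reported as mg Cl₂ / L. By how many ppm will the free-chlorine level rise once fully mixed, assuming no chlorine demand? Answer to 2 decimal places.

(a) 71.2 kg; (b) 1.91 ppm

(a) Hardness to add: (288 − 186) = 102 mg/L as CaCO₃ × 475,000 L = 48,450 g as CaCO₃.
(a) Moles of Ca²⁺ (1 mol Ca²⁺ ≡ 1 mol CaCO₃): 48,450 / 100.1 g/mol = 484 mol.
(a) Mass of CaCl₂·2H₂O: 484 × 147 = 71,150 g.

(b) Available chlorine delivered: 2510 g × 0.567 = 1423 g as Cl₂.
(b) Concentration rise: 1423 g / 745,000 L = 1.91 mg/L = 1.91 ppm.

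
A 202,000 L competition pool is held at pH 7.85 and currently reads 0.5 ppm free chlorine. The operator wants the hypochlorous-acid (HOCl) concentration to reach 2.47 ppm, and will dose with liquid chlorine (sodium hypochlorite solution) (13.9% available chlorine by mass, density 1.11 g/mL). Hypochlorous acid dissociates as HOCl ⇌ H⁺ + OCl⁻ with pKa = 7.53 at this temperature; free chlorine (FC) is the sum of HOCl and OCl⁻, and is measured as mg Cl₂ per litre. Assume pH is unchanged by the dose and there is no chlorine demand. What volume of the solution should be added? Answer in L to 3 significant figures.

[OCl⁻]/[HOCl] = 10^(pH − pKa) = 10^(7.85 − 7.53) = 2.089; fraction as HOCl = 1/(1 + 2.089) = 0.3237.
Free chlorine required for 2.47 ppm HOCl: 2.47 / 0.3237 = 7.631 ppm.
FC to add: 7.631 − 0.5 = 7.131 mg/L as Cl₂.
Cl₂ equivalent: 7.131 mg/L × 202,000 L = 1440 g.
Product at 13.9% available Cl: 1440 / 0.139 = 10,360 g.
Volume: 10,360 g ÷ 1.11 g/mL = 9335 mL.

9.34 L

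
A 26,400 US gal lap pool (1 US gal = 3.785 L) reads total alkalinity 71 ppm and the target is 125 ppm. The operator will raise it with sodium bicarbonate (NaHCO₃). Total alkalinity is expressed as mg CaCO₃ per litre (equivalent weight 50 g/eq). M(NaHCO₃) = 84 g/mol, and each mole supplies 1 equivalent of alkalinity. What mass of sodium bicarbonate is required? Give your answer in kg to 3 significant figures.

9.07 kg

Volume: 26,400 US gal × 3.785 L/gal = 99,924 L.
Alkalinity to add: (125 − 71) = 54 mg/L as CaCO₃ × 99,924 L = 5396 g as CaCO₃.
Equivalents: 5396 g ÷ 50 g/eq = 107.9 eq.
NaHCO₃ supplies 1 eq per mole → 107.9 mol.
Mass: 107.9 mol × 84 g/mol = 9065 g.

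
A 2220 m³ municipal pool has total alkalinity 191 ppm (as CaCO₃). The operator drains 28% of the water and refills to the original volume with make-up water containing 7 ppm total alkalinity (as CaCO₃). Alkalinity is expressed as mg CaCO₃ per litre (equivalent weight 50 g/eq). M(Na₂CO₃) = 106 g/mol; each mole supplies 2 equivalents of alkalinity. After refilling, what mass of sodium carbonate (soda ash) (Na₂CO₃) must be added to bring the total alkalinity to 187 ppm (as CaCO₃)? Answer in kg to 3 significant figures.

112 kg

Volume: 2220 m³ = 2,220,000 L.
After draining 28% and refilling: 191 × 0.72 + 7 × 0.28 = 139.48 ppm.
Deficit to target: 187 − 139.48 = 47.52 mg/L.
As CaCO₃: 47.52 mg/L × 2,220,000 L = 105,500 g; ÷ 50 g/eq ÷ 2 = 1055 mol Na₂CO₃.
Mass: 1055 × 106 = 111,800 g.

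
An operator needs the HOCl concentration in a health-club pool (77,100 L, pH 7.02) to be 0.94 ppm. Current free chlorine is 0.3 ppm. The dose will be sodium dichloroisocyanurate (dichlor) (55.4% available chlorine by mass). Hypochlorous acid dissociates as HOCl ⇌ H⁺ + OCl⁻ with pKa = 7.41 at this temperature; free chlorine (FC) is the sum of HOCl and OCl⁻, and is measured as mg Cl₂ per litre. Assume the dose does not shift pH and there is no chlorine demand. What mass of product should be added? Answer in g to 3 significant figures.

142 g

[OCl⁻]/[HOCl] = 10^(pH − pKa) = 10^(7.02 − 7.41) = 0.4074; fraction as HOCl = 1/(1 + 0.4074) = 0.7105.
Free chlorine required for 0.94 ppm HOCl: 0.94 / 0.7105 = 1.323 ppm.
FC to add: 1.323 − 0.3 = 1.023 mg/L as Cl₂.
Cl₂ equivalent: 1.023 mg/L × 77,100 L = 78.87 g.
Product at 55.4% available Cl: 78.87 / 0.554 = 142.4 g.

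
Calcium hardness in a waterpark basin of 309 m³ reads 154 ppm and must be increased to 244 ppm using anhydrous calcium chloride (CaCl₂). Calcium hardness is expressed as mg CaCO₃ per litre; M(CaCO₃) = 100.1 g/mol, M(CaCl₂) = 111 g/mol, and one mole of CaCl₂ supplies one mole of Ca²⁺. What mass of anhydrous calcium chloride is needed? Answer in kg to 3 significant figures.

Volume: 309 m³ = 309,000 L.
Hardness to add: (244 − 154) = 90 mg/L as CaCO₃ × 309,000 L = 27,810 g as CaCO₃.
Moles of Ca²⁺ (1 mol Ca²⁺ ≡ 1 mol CaCO₃): 27,810 / 100.1 g/mol = 277.8 mol.
Mass of CaCl₂: 277.8 × 111 = 30,840 g.

30.8 kg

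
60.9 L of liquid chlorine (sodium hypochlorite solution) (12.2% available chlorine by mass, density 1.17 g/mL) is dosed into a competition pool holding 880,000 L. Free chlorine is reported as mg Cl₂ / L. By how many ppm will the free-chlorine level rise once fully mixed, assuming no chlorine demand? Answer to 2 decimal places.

Mass of solution: 60.9 L × 1000 mL/L × 1.17 g/mL = 71,250 g.
Available chlorine delivered: 71,250 g × 0.122 = 8693 g as Cl₂.
Concentration rise: 8693 g / 880,000 L = 9.878 mg/L = 9.88 ppm.

9.88 ppm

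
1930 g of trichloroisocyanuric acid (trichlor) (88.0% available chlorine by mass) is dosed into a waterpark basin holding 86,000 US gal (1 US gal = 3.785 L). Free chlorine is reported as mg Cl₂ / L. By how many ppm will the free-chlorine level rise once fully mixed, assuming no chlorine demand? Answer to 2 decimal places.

5.22 ppm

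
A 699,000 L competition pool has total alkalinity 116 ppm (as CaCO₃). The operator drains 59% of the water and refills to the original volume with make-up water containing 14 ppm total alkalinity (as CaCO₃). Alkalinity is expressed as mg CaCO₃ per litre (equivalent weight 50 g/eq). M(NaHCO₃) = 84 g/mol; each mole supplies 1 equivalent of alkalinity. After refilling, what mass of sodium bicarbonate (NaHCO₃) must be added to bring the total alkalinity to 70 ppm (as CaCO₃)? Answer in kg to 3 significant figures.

After draining 59% and refilling: 116 × 0.41 + 14 × 0.59 = 55.82 ppm.
Deficit to target: 70 − 55.82 = 14.18 mg/L.
As CaCO₃: 14.18 mg/L × 699,000 L = 9912 g; ÷ 50 g/eq ÷ 1 = 198.2 mol NaHCO₃.
Mass: 198.2 × 84 = 16,650 g.

16.7 kg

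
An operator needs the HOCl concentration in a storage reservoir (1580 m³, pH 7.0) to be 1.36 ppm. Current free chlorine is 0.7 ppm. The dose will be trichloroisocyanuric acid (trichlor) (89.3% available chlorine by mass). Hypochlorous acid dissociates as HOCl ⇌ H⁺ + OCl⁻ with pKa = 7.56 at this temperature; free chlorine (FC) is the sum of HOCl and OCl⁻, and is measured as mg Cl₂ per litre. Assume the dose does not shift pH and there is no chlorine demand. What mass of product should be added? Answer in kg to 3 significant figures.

1.83 kg

Volume: 1580 m³ = 1,580,000 L.
[OCl⁻]/[HOCl] = 10^(pH − pKa) = 10^(7.0 − 7.56) = 0.2754; fraction as HOCl = 1/(1 + 0.2754) = 0.7841.
Free chlorine required for 1.36 ppm HOCl: 1.36 / 0.7841 = 1.735 ppm.
FC to add: 1.735 − 0.7 = 1.035 mg/L as Cl₂.
Cl₂ equivalent: 1.035 mg/L × 1,580,000 L = 1635 g.
Product at 89.3% available Cl: 1635 / 0.893 = 1830 g.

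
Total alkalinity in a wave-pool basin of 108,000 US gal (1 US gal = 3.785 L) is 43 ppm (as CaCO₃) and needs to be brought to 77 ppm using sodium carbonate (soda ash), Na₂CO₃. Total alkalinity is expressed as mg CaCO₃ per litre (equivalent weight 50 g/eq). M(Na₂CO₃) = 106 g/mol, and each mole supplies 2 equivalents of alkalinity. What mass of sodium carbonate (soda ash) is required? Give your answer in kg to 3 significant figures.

14.7 kg

Volume: 108,000 US gal × 3.785 L/gal = 408,780 L.
Alkalinity to add: (77 − 43) = 34 mg/L as CaCO₃ × 408,780 L = 13,900 g as CaCO₃.
Equivalents: 13,900 g ÷ 50 g/eq = 278 eq.
Each mole of Na₂CO₃ supplies 2 eq, so 278 / 2 = 139 mol.
Mass: 139 mol × 106 g/mol = 14,730 g.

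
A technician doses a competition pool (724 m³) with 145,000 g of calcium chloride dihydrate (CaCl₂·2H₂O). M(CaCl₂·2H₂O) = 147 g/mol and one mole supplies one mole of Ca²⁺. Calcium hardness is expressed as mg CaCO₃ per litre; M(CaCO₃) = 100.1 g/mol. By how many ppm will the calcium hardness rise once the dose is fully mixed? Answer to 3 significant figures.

Volume: 724 m³ = 724,000 L.
Moles of Ca²⁺: 145,000 g ÷ 147 g/mol = 986.4 mol.
As CaCO₃: 986.4 mol × 100.1 g/mol = 98,740 g.
Rise: 98,740 g / 724,000 L × 1000 = 136.4 mg/L.

136 ppm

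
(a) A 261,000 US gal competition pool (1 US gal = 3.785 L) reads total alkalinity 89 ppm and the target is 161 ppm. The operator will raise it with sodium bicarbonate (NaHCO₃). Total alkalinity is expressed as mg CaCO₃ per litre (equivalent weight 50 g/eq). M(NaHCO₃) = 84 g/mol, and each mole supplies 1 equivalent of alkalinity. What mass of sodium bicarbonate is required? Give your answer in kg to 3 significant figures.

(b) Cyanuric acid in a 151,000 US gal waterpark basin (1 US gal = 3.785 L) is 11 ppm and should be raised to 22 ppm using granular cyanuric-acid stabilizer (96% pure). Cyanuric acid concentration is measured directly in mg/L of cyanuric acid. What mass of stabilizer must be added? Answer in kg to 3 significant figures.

(a) 119 kg; (b) 6.55 kg

(a) Volume: 261,000 US gal × 3.785 L/gal = 987,885 L.
(a) Alkalinity to add: (161 − 89) = 72 mg/L as CaCO₃ × 987,885 L = 71,130 g as CaCO₃.
(a) Equivalents: 71,130 g ÷ 50 g/eq = 1423 eq.
(a) NaHCO₃ supplies 1 eq per mole → 1423 mol.
(a) Mass: 1423 mol × 84 g/mol = 119,500 g.

(b) Volume: 151,000 US gal × 3.785 L/gal = 571,535 L.
(b) CYA to add: (22 − 11) = 11 mg/L × 571,535 L = 6287 g cyanuric acid.
(b) At 96% purity: 6287 / 0.96 = 6549 g product.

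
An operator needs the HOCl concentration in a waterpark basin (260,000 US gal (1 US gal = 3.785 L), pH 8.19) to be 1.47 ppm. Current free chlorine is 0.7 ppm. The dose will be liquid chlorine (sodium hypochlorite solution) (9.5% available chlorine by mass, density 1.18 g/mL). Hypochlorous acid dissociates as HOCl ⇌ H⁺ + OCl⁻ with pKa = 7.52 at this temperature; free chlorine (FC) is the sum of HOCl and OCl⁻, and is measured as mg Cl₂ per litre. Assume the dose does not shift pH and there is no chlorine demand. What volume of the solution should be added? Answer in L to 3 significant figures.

67.1 L

Volume: 260,000 US gal × 3.785 L/gal = 984,100 L.
[OCl⁻]/[HOCl] = 10^(pH − pKa) = 10^(8.19 − 7.52) = 4.677; fraction as HOCl = 1/(1 + 4.677) = 0.1761.
Free chlorine required for 1.47 ppm HOCl: 1.47 / 0.1761 = 8.346 ppm.
FC to add: 8.346 − 0.7 = 7.646 mg/L as Cl₂.
Cl₂ equivalent: 7.646 mg/L × 984,100 L = 7524 g.
Product at 9.5% available Cl: 7524 / 0.095 = 79,200 g.
Volume: 79,200 g ÷ 1.18 g/mL = 67,120 mL.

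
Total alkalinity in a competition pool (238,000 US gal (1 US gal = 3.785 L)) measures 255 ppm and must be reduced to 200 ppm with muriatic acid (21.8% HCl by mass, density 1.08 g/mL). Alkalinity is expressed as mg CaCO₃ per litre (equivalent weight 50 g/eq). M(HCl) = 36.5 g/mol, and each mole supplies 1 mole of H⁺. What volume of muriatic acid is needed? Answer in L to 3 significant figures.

154 L

Volume: 238,000 US gal × 3.785 L/gal = 900,830 L.
Alkalinity to neutralize: (255 − 200) = 55 mg/L as CaCO₃ × 900,830 L = 49,550 g as CaCO₃.
Equivalents of H⁺ required: 49,550 ÷ 50 g/eq = 990.9 eq = 990.9 mol HCl.
Mass of HCl: 990.9 × 36.5 = 36,170 g.
Mass of 21.8% solution: 36,170 / 0.218 = 165,900 g.
Volume: 165,900 g ÷ 1.08 g/mL = 153,600 mL.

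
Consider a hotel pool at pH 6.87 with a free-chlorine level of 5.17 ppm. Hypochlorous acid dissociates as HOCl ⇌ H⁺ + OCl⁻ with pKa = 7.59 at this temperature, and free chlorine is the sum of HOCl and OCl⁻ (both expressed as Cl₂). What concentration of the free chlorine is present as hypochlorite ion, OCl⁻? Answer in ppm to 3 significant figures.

0.827 ppm

[OCl⁻]/[HOCl] = 10^(pH − pKa) = 10^(6.87 − 7.59) = 10^-0.72 = 0.1905.
Fraction as HOCl = 1 / (1 + 0.1905) = 0.84.
OCl⁻ = (1 − 0.84) × 5.17 ppm = 0.8275 ppm.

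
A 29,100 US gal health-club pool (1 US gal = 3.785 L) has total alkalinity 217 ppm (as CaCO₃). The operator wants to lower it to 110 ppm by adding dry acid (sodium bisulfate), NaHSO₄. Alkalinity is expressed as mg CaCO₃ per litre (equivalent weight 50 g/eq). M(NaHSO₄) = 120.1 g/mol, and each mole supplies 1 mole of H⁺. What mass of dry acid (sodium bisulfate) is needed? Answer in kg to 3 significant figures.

Volume: 29,100 US gal × 3.785 L/gal = 110,144 L.
Alkalinity to neutralize: (217 − 110) = 107 mg/L as CaCO₃ × 110,144 L = 11,790 g as CaCO₃.
Equivalents of H⁺ required: 11,790 ÷ 50 g/eq = 235.7 eq = 235.7 mol NaHSO₄.
Mass of NaHSO₄: 235.7 × 120.1 = 28,310 g.

28.3 kg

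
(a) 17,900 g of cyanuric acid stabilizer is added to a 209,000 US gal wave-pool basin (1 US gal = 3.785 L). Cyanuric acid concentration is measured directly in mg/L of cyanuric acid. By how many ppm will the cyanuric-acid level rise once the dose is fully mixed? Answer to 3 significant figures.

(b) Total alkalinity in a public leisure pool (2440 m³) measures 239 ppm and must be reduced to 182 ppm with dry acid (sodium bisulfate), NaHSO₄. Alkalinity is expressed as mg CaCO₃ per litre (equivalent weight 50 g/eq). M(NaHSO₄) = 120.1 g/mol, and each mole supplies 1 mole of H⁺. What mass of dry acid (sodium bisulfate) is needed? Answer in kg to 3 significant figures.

(a) Volume: 209,000 US gal × 3.785 L/gal = 791,065 L.
(a) Rise: 17,900 g / 791,065 L × 1000 = 22.63 mg/L.

(b) Volume: 2440 m³ = 2,440,000 L.
(b) Alkalinity to neutralize: (239 − 182) = 57 mg/L as CaCO₃ × 2,440,000 L = 139,100 g as CaCO₃.
(b) Equivalents of H⁺ required: 139,100 ÷ 50 g/eq = 2782 eq = 2782 mol NaHSO₄.
(b) Mass of NaHSO₄: 2782 × 120.1 = 334,100 g.

(a) 22.6 ppm; (b) 334 kg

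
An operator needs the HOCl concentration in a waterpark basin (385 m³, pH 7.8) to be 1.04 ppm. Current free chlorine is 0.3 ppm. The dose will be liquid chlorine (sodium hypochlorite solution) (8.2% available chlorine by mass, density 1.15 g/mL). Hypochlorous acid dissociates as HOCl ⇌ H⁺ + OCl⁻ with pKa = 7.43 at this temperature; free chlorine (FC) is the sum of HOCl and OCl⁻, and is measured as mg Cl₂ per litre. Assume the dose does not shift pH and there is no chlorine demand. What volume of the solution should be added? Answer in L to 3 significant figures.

13.0 L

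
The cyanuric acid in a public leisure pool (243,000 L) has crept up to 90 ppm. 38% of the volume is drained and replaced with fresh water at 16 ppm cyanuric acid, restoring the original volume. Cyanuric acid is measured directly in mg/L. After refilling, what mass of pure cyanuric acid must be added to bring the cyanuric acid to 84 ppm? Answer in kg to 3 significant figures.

5.38 kg

After draining 38% and refilling: 90 × 0.62 + 16 × 0.38 = 61.88 ppm.
Deficit to target: 84 − 61.88 = 22.12 mg/L.
Mass: 22.12 mg/L × 243,000 L = 5375 g cyanuric acid.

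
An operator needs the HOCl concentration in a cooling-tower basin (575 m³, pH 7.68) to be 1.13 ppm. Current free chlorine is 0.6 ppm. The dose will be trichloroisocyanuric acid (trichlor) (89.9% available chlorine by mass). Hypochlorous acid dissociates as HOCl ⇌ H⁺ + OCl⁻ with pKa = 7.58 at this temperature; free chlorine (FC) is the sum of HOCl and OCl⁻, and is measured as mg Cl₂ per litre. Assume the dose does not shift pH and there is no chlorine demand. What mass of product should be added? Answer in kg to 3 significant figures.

Volume: 575 m³ = 575,000 L.
[OCl⁻]/[HOCl] = 10^(pH − pKa) = 10^(7.68 − 7.58) = 1.259; fraction as HOCl = 1/(1 + 1.259) = 0.4427.
Free chlorine required for 1.13 ppm HOCl: 1.13 / 0.4427 = 2.553 ppm.
FC to add: 2.553 − 0.6 = 1.953 mg/L as Cl₂.
Cl₂ equivalent: 1.953 mg/L × 575,000 L = 1123 g.
Product at 89.9% available Cl: 1123 / 0.899 = 1249 g.

1.25 kg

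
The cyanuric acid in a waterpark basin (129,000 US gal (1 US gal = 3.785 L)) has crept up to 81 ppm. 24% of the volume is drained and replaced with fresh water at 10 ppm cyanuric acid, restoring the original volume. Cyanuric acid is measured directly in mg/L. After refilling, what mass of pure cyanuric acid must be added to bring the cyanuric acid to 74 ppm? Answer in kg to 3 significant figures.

4.90 kg

Volume: 129,000 US gal × 3.785 L/gal = 488,265 L.
After draining 24% and refilling: 81 × 0.76 + 10 × 0.24 = 63.96 ppm.
Deficit to target: 74 − 63.96 = 10.04 mg/L.
Mass: 10.04 mg/L × 488,265 L = 4902 g cyanuric acid.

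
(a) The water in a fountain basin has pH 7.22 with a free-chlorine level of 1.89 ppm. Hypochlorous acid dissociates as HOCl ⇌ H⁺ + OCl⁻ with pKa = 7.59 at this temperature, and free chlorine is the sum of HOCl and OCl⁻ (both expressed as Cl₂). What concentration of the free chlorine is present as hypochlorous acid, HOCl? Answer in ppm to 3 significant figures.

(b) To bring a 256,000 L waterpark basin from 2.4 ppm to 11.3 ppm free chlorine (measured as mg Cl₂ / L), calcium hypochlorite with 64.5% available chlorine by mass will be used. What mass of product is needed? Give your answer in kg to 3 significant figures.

(a) 1.32 ppm; (b) 3.53 kg

(a) [OCl⁻]/[HOCl] = 10^(pH − pKa) = 10^(7.22 − 7.59) = 10^-0.37 = 0.4266.
(a) Fraction as HOCl = 1 / (1 + 0.4266) = 0.701.
(a) HOCl = 0.701 × 1.89 ppm = 1.325 ppm.

(b) Chlorine deficit: 11.3 − 2.4 = 8.9 ppm = 8.9 mg/L as Cl₂.
(b) Cl₂ equivalent needed: 8.9 mg/L × 256,000 L = 2,278,000 mg = 2278 g.
(b) Product at 64.5% available chlorine: 2278 / 0.645 = 3532 g.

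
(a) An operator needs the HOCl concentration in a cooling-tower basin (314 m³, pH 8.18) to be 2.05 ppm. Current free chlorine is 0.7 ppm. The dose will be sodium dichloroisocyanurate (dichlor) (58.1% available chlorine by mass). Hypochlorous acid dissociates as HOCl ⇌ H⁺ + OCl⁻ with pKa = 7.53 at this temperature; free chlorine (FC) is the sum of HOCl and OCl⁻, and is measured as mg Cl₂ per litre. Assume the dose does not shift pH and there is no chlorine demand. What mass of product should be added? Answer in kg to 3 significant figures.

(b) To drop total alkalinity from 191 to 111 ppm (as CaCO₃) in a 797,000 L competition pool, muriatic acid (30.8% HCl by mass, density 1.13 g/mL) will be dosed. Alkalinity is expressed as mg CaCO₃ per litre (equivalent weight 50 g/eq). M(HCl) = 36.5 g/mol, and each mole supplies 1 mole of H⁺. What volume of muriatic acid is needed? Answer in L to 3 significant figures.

(a) 5.68 kg; (b) 134 L

(a) Volume: 314 m³ = 314,000 L.
(a) [OCl⁻]/[HOCl] = 10^(pH − pKa) = 10^(8.18 − 7.53) = 4.467; fraction as HOCl = 1/(1 + 4.467) = 0.1829.
(a) Free chlorine required for 2.05 ppm HOCl: 2.05 / 0.1829 = 11.21 ppm.
(a) FC to add: 11.21 − 0.7 = 10.51 mg/L as Cl₂.
(a) Cl₂ equivalent: 10.51 mg/L × 314,000 L = 3299 g.
(a) Product at 58.1% available Cl: 3299 / 0.581 = 5678 g.

(b) Alkalinity to neutralize: (191 − 111) = 80 mg/L as CaCO₃ × 797,000 L = 63,760 g as CaCO₃.
(b) Equivalents of H⁺ required: 63,760 ÷ 50 g/eq = 1275 eq = 1275 mol HCl.
(b) Mass of HCl: 1275 × 36.5 = 46,540 g.
(b) Mass of 30.8% solution: 46,540 / 0.308 = 151,100 g.
(b) Volume: 151,100 g ÷ 1.13 g/mL = 133,700 mL.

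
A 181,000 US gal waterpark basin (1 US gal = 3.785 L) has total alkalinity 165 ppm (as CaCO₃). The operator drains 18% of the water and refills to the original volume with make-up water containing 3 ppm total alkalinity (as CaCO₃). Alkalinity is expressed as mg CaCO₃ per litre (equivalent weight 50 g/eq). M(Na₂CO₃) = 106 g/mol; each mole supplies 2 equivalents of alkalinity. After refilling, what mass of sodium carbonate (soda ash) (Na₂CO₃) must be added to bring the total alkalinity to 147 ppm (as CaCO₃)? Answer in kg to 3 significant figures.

8.10 kg

Volume: 181,000 US gal × 3.785 L/gal = 685,085 L.
After draining 18% and refilling: 165 × 0.82 + 3 × 0.18 = 135.84 ppm.
Deficit to target: 147 − 135.84 = 11.16 mg/L.
As CaCO₃: 11.16 mg/L × 685,085 L = 7646 g; ÷ 50 g/eq ÷ 2 = 76.46 mol Na₂CO₃.
Mass: 76.46 × 106 = 8104 g.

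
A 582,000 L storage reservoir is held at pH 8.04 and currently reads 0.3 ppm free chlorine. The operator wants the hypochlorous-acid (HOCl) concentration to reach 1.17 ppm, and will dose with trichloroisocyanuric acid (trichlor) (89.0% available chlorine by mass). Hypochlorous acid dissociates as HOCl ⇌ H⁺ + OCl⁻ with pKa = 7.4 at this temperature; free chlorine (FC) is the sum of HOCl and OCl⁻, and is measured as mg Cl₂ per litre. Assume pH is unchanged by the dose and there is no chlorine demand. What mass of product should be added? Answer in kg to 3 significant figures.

[OCl⁻]/[HOCl] = 10^(pH − pKa) = 10^(8.04 − 7.4) = 4.365; fraction as HOCl = 1/(1 + 4.365) = 0.1864.
Free chlorine required for 1.17 ppm HOCl: 1.17 / 0.1864 = 6.277 ppm.
FC to add: 6.277 − 0.3 = 5.977 mg/L as Cl₂.
Cl₂ equivalent: 5.977 mg/L × 582,000 L = 3479 g.
Product at 89.0% available Cl: 3479 / 0.89 = 3909 g.

3.91 kg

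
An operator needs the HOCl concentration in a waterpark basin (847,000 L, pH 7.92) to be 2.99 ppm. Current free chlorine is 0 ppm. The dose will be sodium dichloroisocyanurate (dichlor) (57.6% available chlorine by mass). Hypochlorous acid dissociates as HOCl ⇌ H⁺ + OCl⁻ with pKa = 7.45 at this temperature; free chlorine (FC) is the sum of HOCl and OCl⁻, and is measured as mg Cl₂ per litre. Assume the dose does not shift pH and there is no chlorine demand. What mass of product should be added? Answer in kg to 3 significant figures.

17.4 kg

[OCl⁻]/[HOCl] = 10^(pH − pKa) = 10^(7.92 − 7.45) = 2.951; fraction as HOCl = 1/(1 + 2.951) = 0.2531.
Free chlorine required for 2.99 ppm HOCl: 2.99 / 0.2531 = 11.81 ppm.
FC to add: 11.81 − 0 = 11.81 mg/L as Cl₂.
Cl₂ equivalent: 11.81 mg/L × 847,000 L = 10,010 g.
Product at 57.6% available Cl: 10,010 / 0.576 = 17,370 g.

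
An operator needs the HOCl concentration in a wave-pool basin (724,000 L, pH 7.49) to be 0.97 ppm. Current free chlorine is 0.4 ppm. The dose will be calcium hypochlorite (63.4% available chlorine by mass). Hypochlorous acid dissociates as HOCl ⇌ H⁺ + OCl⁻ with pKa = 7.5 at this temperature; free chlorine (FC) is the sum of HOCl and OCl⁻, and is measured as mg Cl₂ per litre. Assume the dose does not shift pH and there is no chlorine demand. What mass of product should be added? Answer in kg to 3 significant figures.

[OCl⁻]/[HOCl] = 10^(pH − pKa) = 10^(7.49 − 7.5) = 0.9772; fraction as HOCl = 1/(1 + 0.9772) = 0.5058.
Free chlorine required for 0.97 ppm HOCl: 0.97 / 0.5058 = 1.918 ppm.
FC to add: 1.918 − 0.4 = 1.518 mg/L as Cl₂.
Cl₂ equivalent: 1.518 mg/L × 724,000 L = 1099 g.
Product at 63.4% available Cl: 1099 / 0.634 = 1733 g.

1.73 kg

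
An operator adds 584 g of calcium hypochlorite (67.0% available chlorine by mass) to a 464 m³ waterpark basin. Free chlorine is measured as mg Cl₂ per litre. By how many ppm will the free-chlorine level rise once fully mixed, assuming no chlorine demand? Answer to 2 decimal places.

0.84 ppm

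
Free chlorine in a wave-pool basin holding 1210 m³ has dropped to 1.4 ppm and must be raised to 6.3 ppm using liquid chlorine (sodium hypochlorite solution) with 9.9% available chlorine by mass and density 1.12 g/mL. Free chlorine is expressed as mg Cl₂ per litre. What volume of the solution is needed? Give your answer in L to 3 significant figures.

53.5 L

Volume: 1210 m³ = 1,210,000 L.
Chlorine deficit: 6.3 − 1.4 = 4.9 ppm = 4.9 mg/L as Cl₂.
Cl₂ equivalent needed: 4.9 mg/L × 1,210,000 L = 5,929,000 mg = 5929 g.
Product at 9.9% available chlorine: 5929 / 0.099 = 59,890 g.
Volume at density 1.12 g/mL: 59,890 g ÷ 1.12 g/mL = 53,470 mL.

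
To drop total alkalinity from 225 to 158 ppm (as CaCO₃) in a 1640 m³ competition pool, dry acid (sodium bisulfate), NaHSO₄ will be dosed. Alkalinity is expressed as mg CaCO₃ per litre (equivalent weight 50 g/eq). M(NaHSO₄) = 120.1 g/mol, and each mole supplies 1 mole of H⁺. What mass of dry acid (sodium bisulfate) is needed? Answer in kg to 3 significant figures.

264 kg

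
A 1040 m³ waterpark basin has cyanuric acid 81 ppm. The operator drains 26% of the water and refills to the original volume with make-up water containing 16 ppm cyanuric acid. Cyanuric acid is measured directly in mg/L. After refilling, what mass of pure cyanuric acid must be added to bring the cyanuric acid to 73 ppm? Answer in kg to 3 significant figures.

9.26 kg

Volume: 1040 m³ = 1,040,000 L.
After draining 26% and refilling: 81 × 0.74 + 16 × 0.26 = 64.1 ppm.
Deficit to target: 73 − 64.1 = 8.9 mg/L.
Mass: 8.9 mg/L × 1,040,000 L = 9256 g cyanuric acid.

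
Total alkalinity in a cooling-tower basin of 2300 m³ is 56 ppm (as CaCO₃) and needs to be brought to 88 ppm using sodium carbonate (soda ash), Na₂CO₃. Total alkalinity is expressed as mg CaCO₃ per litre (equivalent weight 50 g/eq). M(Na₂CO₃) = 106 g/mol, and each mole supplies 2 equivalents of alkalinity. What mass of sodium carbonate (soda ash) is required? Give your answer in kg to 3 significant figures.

78.0 kg

Volume: 2300 m³ = 2,300,000 L.
Alkalinity to add: (88 − 56) = 32 mg/L as CaCO₃ × 2,300,000 L = 73,600 g as CaCO₃.
Equivalents: 73,600 g ÷ 50 g/eq = 1472 eq.
Each mole of Na₂CO₃ supplies 2 eq, so 1472 / 2 = 736 mol.
Mass: 736 mol × 106 g/mol = 78,020 g.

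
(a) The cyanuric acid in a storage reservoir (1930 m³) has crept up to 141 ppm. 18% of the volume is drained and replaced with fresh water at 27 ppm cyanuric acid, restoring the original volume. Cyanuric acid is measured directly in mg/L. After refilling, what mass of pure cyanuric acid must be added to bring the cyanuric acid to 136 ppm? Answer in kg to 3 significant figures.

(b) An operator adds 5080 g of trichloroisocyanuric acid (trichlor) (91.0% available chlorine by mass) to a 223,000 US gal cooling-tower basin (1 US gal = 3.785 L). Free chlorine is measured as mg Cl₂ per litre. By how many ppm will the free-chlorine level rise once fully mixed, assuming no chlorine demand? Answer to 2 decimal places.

(a) 30.0 kg; (b) 5.48 ppm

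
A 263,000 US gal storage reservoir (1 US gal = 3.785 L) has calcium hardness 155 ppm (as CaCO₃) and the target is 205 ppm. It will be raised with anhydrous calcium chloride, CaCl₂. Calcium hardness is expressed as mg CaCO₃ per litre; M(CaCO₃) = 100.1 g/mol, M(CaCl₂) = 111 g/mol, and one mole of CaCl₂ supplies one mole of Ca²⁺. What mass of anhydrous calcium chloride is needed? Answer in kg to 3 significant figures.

Volume: 263,000 US gal × 3.785 L/gal = 995,455 L.
Hardness to add: (205 − 155) = 50 mg/L as CaCO₃ × 995,455 L = 49,770 g as CaCO₃.
Moles of Ca²⁺ (1 mol Ca²⁺ ≡ 1 mol CaCO₃): 49,770 / 100.1 g/mol = 497.2 mol.
Mass of CaCl₂: 497.2 × 111 = 55,190 g.

55.2 kg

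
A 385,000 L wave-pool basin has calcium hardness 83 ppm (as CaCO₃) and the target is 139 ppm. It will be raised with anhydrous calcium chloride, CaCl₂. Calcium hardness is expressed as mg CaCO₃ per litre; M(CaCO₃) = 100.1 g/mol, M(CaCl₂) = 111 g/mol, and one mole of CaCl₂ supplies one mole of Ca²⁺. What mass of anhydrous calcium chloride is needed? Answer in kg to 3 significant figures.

23.9 kg

Hardness to add: (139 − 83) = 56 mg/L as CaCO₃ × 385,000 L = 21,560 g as CaCO₃.
Moles of Ca²⁺ (1 mol Ca²⁺ ≡ 1 mol CaCO₃): 21,560 / 100.1 g/mol = 215.4 mol.
Mass of CaCl₂: 215.4 × 111 = 23,910 g.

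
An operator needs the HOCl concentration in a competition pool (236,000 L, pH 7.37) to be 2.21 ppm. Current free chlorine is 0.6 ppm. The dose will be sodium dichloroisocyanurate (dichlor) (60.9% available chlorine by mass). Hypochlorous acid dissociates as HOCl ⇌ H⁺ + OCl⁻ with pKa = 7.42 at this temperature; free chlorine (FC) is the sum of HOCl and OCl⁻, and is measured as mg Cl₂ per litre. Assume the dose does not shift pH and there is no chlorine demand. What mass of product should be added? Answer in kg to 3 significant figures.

1.39 kg

[OCl⁻]/[HOCl] = 10^(pH − pKa) = 10^(7.37 − 7.42) = 0.8913; fraction as HOCl = 1/(1 + 0.8913) = 0.5288.
Free chlorine required for 2.21 ppm HOCl: 2.21 / 0.5288 = 4.18 ppm.
FC to add: 4.18 − 0.6 = 3.58 mg/L as Cl₂.
Cl₂ equivalent: 3.58 mg/L × 236,000 L = 844.8 g.
Product at 60.9% available Cl: 844.8 / 0.609 = 1387 g.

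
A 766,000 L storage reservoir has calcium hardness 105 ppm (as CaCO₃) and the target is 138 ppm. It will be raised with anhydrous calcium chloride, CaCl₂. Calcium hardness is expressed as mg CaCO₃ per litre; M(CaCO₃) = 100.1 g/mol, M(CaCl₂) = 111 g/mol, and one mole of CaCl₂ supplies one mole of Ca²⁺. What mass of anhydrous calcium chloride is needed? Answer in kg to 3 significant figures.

Hardness to add: (138 − 105) = 33 mg/L as CaCO₃ × 766,000 L = 25,280 g as CaCO₃.
Moles of Ca²⁺ (1 mol Ca²⁺ ≡ 1 mol CaCO₃): 25,280 / 100.1 g/mol = 252.5 mol.
Mass of CaCl₂: 252.5 × 111 = 28,030 g.

28.0 kg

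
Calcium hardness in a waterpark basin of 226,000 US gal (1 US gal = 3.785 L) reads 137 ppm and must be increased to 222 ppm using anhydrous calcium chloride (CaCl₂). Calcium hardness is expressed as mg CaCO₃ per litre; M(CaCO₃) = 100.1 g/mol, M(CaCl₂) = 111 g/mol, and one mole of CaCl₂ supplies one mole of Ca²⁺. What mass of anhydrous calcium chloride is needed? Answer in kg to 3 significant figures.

80.6 kg

Volume: 226,000 US gal × 3.785 L/gal = 855,410 L.
Hardness to add: (222 − 137) = 85 mg/L as CaCO₃ × 855,410 L = 72,710 g as CaCO₃.
Moles of Ca²⁺ (1 mol Ca²⁺ ≡ 1 mol CaCO₃): 72,710 / 100.1 g/mol = 726.4 mol.
Mass of CaCl₂: 726.4 × 111 = 80,630 g.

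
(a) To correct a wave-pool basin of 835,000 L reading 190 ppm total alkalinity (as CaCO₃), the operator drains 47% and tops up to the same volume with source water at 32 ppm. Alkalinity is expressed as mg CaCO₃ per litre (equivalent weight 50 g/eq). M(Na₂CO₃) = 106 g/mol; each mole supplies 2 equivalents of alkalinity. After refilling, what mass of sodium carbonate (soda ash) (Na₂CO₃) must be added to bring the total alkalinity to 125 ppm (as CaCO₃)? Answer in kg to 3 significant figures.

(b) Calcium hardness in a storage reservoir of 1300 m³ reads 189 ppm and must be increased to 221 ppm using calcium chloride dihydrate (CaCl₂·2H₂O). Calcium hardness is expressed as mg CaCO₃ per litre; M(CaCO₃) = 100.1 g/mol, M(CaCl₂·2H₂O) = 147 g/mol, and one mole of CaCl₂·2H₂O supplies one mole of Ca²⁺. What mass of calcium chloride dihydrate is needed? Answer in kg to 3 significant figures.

(a) After draining 47% and refilling: 190 × 0.53 + 32 × 0.47 = 115.74 ppm.
(a) Deficit to target: 125 − 115.74 = 9.26 mg/L.
(a) As CaCO₃: 9.26 mg/L × 835,000 L = 7732 g; ÷ 50 g/eq ÷ 2 = 77.32 mol Na₂CO₃.
(a) Mass: 77.32 × 106 = 8196 g.

(b) Volume: 1300 m³ = 1,300,000 L.
(b) Hardness to add: (221 − 189) = 32 mg/L as CaCO₃ × 1,300,000 L = 41,600 g as CaCO₃.
(b) Moles of Ca²⁺ (1 mol Ca²⁺ ≡ 1 mol CaCO₃): 41,600 / 100.1 g/mol = 415.6 mol.
(b) Mass of CaCl₂·2H₂O: 415.6 × 147 = 61,090 g.

(a) 8.20 kg; (b) 61.1 kg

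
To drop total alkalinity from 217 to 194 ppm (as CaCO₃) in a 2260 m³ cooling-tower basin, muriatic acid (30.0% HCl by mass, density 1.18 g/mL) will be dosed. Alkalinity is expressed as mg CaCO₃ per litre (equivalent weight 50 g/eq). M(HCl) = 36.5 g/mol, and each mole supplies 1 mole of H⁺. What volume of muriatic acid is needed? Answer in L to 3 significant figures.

107 L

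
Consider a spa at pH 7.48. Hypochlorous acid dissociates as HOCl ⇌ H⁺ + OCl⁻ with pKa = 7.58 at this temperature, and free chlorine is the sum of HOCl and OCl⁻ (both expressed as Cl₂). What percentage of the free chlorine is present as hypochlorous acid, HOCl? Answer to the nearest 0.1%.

[OCl⁻]/[HOCl] = 10^(pH − pKa) = 10^(7.48 − 7.58) = 10^-0.10 = 0.7943.
Fraction as HOCl = 1 / (1 + 0.7943) = 0.5573.

55.7%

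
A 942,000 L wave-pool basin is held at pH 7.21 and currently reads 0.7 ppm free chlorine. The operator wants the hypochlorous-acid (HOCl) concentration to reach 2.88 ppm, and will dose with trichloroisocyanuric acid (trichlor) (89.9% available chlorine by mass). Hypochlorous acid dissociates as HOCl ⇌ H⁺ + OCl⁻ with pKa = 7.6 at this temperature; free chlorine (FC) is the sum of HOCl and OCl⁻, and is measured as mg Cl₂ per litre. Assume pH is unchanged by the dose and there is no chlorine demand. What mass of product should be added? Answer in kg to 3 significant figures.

3.51 kg

[OCl⁻]/[HOCl] = 10^(pH − pKa) = 10^(7.21 − 7.6) = 0.4074; fraction as HOCl = 1/(1 + 0.4074) = 0.7105.
Free chlorine required for 2.88 ppm HOCl: 2.88 / 0.7105 = 4.053 ppm.
FC to add: 4.053 − 0.7 = 3.353 mg/L as Cl₂.
Cl₂ equivalent: 3.353 mg/L × 942,000 L = 3159 g.
Product at 89.9% available Cl: 3159 / 0.899 = 3514 g.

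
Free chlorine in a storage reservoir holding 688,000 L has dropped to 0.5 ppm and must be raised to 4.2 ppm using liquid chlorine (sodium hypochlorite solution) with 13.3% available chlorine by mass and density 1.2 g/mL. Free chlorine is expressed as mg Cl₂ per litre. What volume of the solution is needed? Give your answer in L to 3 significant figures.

15.9 L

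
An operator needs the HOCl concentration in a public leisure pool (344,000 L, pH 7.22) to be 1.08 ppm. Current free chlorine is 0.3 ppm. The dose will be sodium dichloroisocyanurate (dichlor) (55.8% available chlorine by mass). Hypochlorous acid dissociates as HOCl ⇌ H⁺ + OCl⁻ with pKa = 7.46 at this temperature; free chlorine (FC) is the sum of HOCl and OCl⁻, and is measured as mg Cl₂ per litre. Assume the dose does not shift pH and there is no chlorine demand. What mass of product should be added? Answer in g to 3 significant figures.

[OCl⁻]/[HOCl] = 10^(pH − pKa) = 10^(7.22 − 7.46) = 0.5754; fraction as HOCl = 1/(1 + 0.5754) = 0.6347.
Free chlorine required for 1.08 ppm HOCl: 1.08 / 0.6347 = 1.701 ppm.
FC to add: 1.701 − 0.3 = 1.401 mg/L as Cl₂.
Cl₂ equivalent: 1.401 mg/L × 344,000 L = 482.1 g.
Product at 55.8% available Cl: 482.1 / 0.558 = 864 g.

864 g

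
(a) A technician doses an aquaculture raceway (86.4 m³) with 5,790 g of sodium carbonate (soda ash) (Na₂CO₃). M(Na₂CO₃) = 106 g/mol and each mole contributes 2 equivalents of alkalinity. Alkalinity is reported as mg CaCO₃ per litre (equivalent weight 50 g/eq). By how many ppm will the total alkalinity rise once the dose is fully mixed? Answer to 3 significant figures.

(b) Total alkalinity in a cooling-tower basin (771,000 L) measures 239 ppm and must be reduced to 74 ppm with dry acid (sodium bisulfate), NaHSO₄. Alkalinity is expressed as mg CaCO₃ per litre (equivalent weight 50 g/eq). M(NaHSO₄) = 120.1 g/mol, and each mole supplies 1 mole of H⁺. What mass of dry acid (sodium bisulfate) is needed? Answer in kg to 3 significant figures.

(a) 63.2 ppm; (b) 306 kg

(a) Volume: 86.4 m³ = 86,400 L.
(a) Moles of Na₂CO₃: 5,790 g ÷ 106 g/mol = 54.62 mol → 109.2 eq of alkalinity.
(a) As CaCO₃: 109.2 eq × 50 g/eq = 5462 g.
(a) Rise: 5462 g / 86,400 L × 1000 = 63.22 mg/L.

(b) Alkalinity to neutralize: (239 − 74) = 165 mg/L as CaCO₃ × 771,000 L = 127,200 g as CaCO₃.
(b) Equivalents of H⁺ required: 127,200 ÷ 50 g/eq = 2544 eq = 2544 mol NaHSO₄.
(b) Mass of NaHSO₄: 2544 × 120.1 = 305,600 g.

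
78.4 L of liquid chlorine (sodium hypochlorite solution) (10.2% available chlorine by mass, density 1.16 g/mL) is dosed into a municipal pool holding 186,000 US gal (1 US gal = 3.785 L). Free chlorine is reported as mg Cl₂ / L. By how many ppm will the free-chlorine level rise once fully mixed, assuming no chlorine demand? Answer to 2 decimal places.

Volume: 186,000 US gal × 3.785 L/gal = 704,010 L.
Mass of solution: 78.4 L × 1000 mL/L × 1.16 g/mL = 90,940 g.
Available chlorine delivered: 90,940 g × 0.102 = 9276 g as Cl₂.
Concentration rise: 9276 g / 704,010 L = 13.18 mg/L = 13.18 ppm.

13.18 ppm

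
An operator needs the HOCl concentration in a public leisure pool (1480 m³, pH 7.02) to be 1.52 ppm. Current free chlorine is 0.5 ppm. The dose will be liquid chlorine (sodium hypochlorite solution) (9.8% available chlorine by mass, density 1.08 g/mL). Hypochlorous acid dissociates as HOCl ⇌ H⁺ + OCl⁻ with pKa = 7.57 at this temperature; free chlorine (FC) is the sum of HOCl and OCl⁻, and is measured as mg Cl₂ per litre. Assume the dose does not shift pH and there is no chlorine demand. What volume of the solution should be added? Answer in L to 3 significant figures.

Volume: 1480 m³ = 1,480,000 L.
[OCl⁻]/[HOCl] = 10^(pH − pKa) = 10^(7.02 − 7.57) = 0.2818; fraction as HOCl = 1/(1 + 0.2818) = 0.7801.
Free chlorine required for 1.52 ppm HOCl: 1.52 / 0.7801 = 1.948 ppm.
FC to add: 1.948 − 0.5 = 1.448 mg/L as Cl₂.
Cl₂ equivalent: 1.448 mg/L × 1,480,000 L = 2144 g.
Product at 9.8% available Cl: 2144 / 0.098 = 21,870 g.
Volume: 21,870 g ÷ 1.08 g/mL = 20,250 mL.

20.3 L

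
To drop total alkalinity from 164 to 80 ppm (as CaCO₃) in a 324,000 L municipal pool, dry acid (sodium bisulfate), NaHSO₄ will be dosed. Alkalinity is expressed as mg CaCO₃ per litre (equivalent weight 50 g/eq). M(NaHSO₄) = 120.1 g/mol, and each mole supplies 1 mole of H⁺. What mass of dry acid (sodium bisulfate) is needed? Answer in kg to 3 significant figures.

Alkalinity to neutralize: (164 − 80) = 84 mg/L as CaCO₃ × 324,000 L = 27,220 g as CaCO₃.
Equivalents of H⁺ required: 27,220 ÷ 50 g/eq = 544.3 eq = 544.3 mol NaHSO₄.
Mass of NaHSO₄: 544.3 × 120.1 = 65,370 g.

65.4 kg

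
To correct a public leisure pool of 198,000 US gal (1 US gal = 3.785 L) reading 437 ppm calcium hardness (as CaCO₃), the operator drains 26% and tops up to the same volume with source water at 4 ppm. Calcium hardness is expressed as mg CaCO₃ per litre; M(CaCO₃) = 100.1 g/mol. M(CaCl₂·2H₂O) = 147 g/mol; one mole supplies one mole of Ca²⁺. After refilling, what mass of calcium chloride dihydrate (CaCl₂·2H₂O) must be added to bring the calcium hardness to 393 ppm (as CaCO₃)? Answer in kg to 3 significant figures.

75.5 kg

Volume: 198,000 US gal × 3.785 L/gal = 749,430 L.
After draining 26% and refilling: 437 × 0.74 + 4 × 0.26 = 324.42 ppm.
Deficit to target: 393 − 324.42 = 68.58 mg/L.
As CaCO₃: 68.58 mg/L × 749,430 L = 51,400 g; ÷ 100.1 = 513.4 mol Ca²⁺.
Mass: 513.4 × 147 = 75,480 g.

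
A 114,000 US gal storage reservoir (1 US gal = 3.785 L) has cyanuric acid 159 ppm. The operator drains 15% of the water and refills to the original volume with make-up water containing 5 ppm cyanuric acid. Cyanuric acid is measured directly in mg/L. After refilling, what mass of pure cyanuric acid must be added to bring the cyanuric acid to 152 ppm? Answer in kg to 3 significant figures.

6.95 kg

Volume: 114,000 US gal × 3.785 L/gal = 431,490 L.
After draining 15% and refilling: 159 × 0.85 + 5 × 0.15 = 135.9 ppm.
Deficit to target: 152 − 135.9 = 16.1 mg/L.
Mass: 16.1 mg/L × 431,490 L = 6947 g cyanuric acid.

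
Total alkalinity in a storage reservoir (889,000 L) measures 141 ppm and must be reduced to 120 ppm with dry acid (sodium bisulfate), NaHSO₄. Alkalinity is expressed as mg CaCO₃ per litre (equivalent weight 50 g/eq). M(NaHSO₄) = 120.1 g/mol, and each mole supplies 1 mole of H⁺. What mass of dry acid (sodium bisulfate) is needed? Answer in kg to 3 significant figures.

44.8 kg

Alkalinity to neutralize: (141 − 120) = 21 mg/L as CaCO₃ × 889,000 L = 18,670 g as CaCO₃.
Equivalents of H⁺ required: 18,670 ÷ 50 g/eq = 373.4 eq = 373.4 mol NaHSO₄.
Mass of NaHSO₄: 373.4 × 120.1 = 44,840 g.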